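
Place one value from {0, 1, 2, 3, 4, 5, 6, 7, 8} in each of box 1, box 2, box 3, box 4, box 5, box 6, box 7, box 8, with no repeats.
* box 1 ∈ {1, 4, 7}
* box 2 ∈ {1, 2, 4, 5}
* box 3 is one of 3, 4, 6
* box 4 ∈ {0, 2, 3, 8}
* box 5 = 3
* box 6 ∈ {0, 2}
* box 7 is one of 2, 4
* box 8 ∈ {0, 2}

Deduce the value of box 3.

box 5 must be 3 (only option left). Strike 3 from box 3, box 4.
box 6 and box 8 between them cover only {0, 2} — a naked pair. Remove those values from box 2, box 4, box 7.
box 4's domain is down to {8}, so box 4 = 8.
That leaves box 7 = 4. Eliminate 4 elsewhere: box 1, box 2, box 3.
So box 3 = 6.

6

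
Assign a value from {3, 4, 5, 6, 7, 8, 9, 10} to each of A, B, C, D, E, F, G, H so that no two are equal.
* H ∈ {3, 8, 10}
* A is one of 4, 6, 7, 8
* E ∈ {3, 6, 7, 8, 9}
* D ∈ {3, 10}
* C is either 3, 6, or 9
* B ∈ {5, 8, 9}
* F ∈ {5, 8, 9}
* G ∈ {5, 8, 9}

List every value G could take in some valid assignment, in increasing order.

The 8 variables together cover exactly {3, 4, 5, 6, 7, 8, 9, 10} — 8 values for 8 variables — and 4 appears only in A's list, so A = 4.
The 7 still-open variables draw from only 7 values {3, 5, 6, 7, 8, 9, 10}, so each is used; only E can be 7, hence E = 7.
Among the 6 still-open variables, 6 fits only C (and all 6 values in {3, 5, 6, 8, 9, 10} must be used), so C = 6.
B, F, G share exactly the 3 values {5, 8, 9}; by pigeonhole those values go to them, so strike 5, 8, 9 from H.
No further eliminations apply; G can still be any of 5, 8, 9.

5, 8, 9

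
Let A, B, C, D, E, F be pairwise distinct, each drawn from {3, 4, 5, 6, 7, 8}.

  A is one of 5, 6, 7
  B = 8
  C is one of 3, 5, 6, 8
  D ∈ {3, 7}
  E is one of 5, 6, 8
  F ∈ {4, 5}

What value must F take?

4

B's domain is down to {8}, so B = 8. Eliminate 8 elsewhere: C, E.
The 5 still-open variables together cover exactly {3, 4, 5, 6, 7} — 5 values for 5 variables — and 4 appears only in F's list, so F = 4.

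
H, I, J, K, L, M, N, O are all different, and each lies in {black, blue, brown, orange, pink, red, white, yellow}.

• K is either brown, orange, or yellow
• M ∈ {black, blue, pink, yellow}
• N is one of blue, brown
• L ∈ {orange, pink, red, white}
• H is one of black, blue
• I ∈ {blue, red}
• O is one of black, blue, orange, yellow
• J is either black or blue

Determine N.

The 8 variables together cover exactly {black, blue, brown, orange, pink, red, white, yellow} — 8 values for 8 variables — and white appears only in L's list, so L = white.
Among the 7 still-open variables, pink fits only M (and all 7 values in {black, blue, brown, orange, pink, red, yellow} must be used), so M = pink.
The 6 still-open variables draw from only 6 values {black, blue, brown, orange, red, yellow}, so each is used; only I can be red, hence I = red.
H and J between them cover only {black, blue} — a naked pair. Remove those values from N, O.
So N = brown.

brown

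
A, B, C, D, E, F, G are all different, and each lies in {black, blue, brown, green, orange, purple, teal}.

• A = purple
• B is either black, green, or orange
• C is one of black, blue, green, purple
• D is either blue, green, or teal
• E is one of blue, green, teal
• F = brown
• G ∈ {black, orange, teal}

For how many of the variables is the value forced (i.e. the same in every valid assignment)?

A must be purple (only option left). Eliminate purple elsewhere: C.
F must be brown (only option left).
Determined: A=purple, F=brown. The other variables each still have more than one consistent value. That makes 2.

2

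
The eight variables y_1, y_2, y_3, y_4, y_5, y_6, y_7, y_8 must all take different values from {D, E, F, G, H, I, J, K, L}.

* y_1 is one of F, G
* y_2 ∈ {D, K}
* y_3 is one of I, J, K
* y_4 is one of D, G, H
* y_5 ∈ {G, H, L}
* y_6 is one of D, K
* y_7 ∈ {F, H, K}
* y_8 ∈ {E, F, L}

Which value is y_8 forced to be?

y_2 and y_6 share exactly the 2 values {D, K}; by pigeonhole those values go to them, so strike D, K from y_3, y_4, y_7.
y_1, y_4, y_7 between them cover only {F, G, H} — a naked triple. Remove those values from y_5, y_8.
y_5's domain is down to {L}, so y_5 = L. So y_8 can't be L.
So y_8 = E.

E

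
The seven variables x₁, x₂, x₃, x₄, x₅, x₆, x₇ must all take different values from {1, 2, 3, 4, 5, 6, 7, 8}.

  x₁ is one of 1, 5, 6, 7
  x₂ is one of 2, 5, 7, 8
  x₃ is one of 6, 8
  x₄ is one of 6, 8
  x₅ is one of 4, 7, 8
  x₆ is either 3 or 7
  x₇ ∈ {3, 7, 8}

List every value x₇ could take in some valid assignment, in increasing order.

3, 7

x₃ and x₄ between them cover only {6, 8} — a naked pair. Remove those values from x₁, x₂, x₅, x₇.
The 2 variables x₆ and x₇ are confined to {3, 7}, which locks those values in; drop them from x₁, x₂, x₅.
x₅ has just one choice, so x₅ = 4.
No further eliminations apply; x₇ can still be any of 3, 7.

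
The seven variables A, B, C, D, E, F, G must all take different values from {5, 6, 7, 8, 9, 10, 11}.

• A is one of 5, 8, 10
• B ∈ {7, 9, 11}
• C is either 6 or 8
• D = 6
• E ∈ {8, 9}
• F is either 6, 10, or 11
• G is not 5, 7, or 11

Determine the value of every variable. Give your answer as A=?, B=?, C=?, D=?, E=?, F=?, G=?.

D's domain is down to {6}, so D = 6. So C, F, G can't be 6.
C must be 8 (only option left). Remove 8 from A, E, G.
E's domain is down to {9}, so E = 9. Remove 9 from B, G.
G's domain is down to {10}, so G = 10. Remove 10 from A, F.
A's domain is down to {5}, so A = 5.
F has just one choice, so F = 11. Remove 11 from B.
That leaves B = 7.

A=5, B=7, C=8, D=6, E=9, F=11, G=10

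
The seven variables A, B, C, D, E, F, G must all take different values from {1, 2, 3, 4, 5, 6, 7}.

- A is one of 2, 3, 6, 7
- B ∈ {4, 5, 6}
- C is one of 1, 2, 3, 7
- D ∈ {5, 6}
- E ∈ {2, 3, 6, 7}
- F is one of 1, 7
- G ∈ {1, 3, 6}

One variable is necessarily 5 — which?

The 7 variables together cover exactly {1, 2, 3, 4, 5, 6, 7} — 7 values for 7 variables — and 4 appears only in B's list, so B = 4.
The 6 still-open variables together cover exactly {1, 2, 3, 5, 6, 7} — 6 values for 6 variables — and 5 appears only in D's list, so D = 5.

D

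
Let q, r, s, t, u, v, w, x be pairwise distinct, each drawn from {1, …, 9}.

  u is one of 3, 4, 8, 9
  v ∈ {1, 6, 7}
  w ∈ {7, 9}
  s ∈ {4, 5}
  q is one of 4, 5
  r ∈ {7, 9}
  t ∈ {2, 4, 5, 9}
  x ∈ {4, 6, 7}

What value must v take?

The 2 variables q and s are confined to {4, 5}, which locks those values in; drop them from t, u, x.
The 2 variables r and w are confined to {7, 9}, which locks those values in; drop them from t, u, v, x.
That leaves t = 2.
That leaves x = 6. Remove 6 from v.
So v = 1.

1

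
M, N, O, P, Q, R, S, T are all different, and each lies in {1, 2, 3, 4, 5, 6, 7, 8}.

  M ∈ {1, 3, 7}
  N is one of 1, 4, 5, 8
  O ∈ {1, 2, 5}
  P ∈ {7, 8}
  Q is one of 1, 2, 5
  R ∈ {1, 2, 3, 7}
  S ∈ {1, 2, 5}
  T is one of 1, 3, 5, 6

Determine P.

8

Among the 8 variables, 4 fits only N (and all 8 values in {1, 2, 3, 4, 5, 6, 7, 8} must be used), so N = 4.
Among the 7 still-open variables, 6 fits only T (and all 7 values in {1, 2, 3, 5, 6, 7, 8} must be used), so T = 6.
The 6 still-open variables draw from only 6 values {1, 2, 3, 5, 7, 8}, so each is used; only P can be 8, hence P = 8.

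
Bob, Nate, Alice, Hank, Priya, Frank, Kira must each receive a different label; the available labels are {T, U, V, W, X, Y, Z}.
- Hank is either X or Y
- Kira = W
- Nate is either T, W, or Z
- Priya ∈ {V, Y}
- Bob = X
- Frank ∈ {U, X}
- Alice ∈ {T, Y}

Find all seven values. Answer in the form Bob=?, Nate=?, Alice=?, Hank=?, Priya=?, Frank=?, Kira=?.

Bob must be X (only option left). Eliminate X elsewhere: Hank, Frank.
Hank must be Y (only option left). Eliminate Y elsewhere: Alice, Priya.
Priya's domain is down to {V}, so Priya = V.
Frank has just one choice, so Frank = U.
Kira's domain is down to {W}, so Kira = W. So Nate can't be W.
Alice has just one choice, so Alice = T. Eliminate T elsewhere: Nate.
Nate's domain is down to {Z}, so Nate = Z.

Bob=X, Nate=Z, Alice=T, Hank=Y, Priya=V, Frank=U, Kira=W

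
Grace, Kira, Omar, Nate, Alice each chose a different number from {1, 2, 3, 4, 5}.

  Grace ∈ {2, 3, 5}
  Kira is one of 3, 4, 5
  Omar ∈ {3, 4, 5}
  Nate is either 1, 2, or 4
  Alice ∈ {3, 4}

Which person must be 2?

Grace

Among the 5 variables, 1 fits only Nate (and all 5 values in {1, 2, 3, 4, 5} must be used), so Nate = 1.
The 4 still-open variables together cover exactly {2, 3, 4, 5} — 4 values for 4 variables — and 2 appears only in Grace's list, so Grace = 2.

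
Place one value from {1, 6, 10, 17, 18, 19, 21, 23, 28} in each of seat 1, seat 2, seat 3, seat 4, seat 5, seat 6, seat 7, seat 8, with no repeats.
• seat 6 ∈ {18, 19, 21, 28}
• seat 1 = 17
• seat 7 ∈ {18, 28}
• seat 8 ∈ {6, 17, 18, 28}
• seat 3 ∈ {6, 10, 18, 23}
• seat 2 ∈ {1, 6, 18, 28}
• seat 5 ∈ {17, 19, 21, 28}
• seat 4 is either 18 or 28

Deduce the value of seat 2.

seat 1 has just one choice, so seat 1 = 17. Eliminate 17 elsewhere: seat 5, seat 8.
seat 4 and seat 7 share exactly the 2 values {18, 28}; by pigeonhole those values go to them, so strike 18, 28 from seat 2, seat 3, seat 5, seat 6, seat 8.
seat 8 has just one choice, so seat 8 = 6. So seat 2, seat 3 can't be 6.
So seat 2 = 1.

1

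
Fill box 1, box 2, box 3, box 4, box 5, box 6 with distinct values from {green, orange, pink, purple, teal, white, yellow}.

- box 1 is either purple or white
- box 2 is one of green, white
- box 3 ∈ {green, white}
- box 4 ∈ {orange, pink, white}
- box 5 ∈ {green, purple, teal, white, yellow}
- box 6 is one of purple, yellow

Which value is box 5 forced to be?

teal

box 2 and box 3 between them cover only {green, white} — a naked pair. Remove those values from box 1, box 4, box 5.
box 1 has just one choice, so box 1 = purple. Strike purple from box 5, box 6.
box 6 must be yellow (only option left). Eliminate yellow elsewhere: box 5.
So box 5 = teal.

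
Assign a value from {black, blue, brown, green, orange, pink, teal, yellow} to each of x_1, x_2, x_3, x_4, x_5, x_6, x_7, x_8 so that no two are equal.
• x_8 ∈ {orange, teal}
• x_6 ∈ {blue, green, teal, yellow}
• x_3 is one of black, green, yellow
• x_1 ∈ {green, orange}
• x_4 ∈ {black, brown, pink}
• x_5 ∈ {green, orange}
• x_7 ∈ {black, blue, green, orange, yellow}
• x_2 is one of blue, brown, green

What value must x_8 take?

teal

The 8 variables together cover exactly {black, blue, brown, green, orange, pink, teal, yellow} — 8 values for 8 variables — and pink appears only in x_4's list, so x_4 = pink.
The 7 still-open variables together cover exactly {black, blue, brown, green, orange, teal, yellow} — 7 values for 7 variables — and brown appears only in x_2's list, so x_2 = brown.
x_1 and x_5 between them cover only {green, orange} — a naked pair. Remove those values from x_3, x_6, x_7, x_8.
So x_8 = teal.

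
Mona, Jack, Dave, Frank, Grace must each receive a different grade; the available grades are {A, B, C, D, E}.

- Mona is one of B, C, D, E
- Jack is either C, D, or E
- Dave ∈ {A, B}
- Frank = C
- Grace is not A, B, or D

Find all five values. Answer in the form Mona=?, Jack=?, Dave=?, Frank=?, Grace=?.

Mona=B, Jack=D, Dave=A, Frank=C, Grace=E

Frank has just one choice, so Frank = C. Strike C from Mona, Jack, Grace.
Grace has just one choice, so Grace = E. So Mona, Jack can't be E.
Jack has just one choice, so Jack = D. Eliminate D elsewhere: Mona.
Mona has just one choice, so Mona = B. So Dave can't be B.
Dave's domain is down to {A}, so Dave = A.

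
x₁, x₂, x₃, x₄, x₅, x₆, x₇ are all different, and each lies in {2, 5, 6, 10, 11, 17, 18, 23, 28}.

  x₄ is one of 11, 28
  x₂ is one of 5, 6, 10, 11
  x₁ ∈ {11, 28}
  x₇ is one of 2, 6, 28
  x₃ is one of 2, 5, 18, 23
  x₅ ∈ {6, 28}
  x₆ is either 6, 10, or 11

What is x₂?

The 2 variables x₁ and x₄ are confined to {11, 28}, which locks those values in; drop them from x₂, x₅, x₆, x₇.
x₅'s domain is down to {6}, so x₅ = 6. Remove 6 from x₂, x₆, x₇.
x₆'s domain is down to {10}, so x₆ = 10. So x₂ can't be 10.
So x₂ = 5.

5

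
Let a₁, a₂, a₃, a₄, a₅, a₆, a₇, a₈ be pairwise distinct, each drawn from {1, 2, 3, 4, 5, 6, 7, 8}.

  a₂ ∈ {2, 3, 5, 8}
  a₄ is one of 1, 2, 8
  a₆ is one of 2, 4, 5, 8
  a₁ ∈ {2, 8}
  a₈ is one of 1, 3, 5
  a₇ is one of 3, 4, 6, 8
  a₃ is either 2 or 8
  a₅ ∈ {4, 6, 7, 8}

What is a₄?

Among the 8 variables, 7 fits only a₅ (and all 8 values in {1, 2, 3, 4, 5, 6, 7, 8} must be used), so a₅ = 7.
The 7 still-open variables draw from only 7 values {1, 2, 3, 4, 5, 6, 8}, so each is used; only a₇ can be 6, hence a₇ = 6.
Among the 6 still-open variables, 4 fits only a₆ (and all 6 values in {1, 2, 3, 4, 5, 8} must be used), so a₆ = 4.
a₁ and a₃ share exactly the 2 values {2, 8}; by pigeonhole those values go to them, so strike 2, 8 from a₂, a₄.
So a₄ = 1.

1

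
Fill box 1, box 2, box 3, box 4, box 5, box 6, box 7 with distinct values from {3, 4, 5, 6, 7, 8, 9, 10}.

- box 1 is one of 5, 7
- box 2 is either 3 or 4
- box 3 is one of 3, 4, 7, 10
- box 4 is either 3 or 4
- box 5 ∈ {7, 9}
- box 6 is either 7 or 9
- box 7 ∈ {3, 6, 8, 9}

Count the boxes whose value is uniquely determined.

The 2 variables box 2 and box 4 are confined to {3, 4}, which locks those values in; drop them from box 3, box 7.
box 5 and box 6 share exactly the 2 values {7, 9}; by pigeonhole those values go to them, so strike 7, 9 from box 1, box 3, box 7.
That leaves box 1 = 5.
That leaves box 3 = 10.
Determined: box 1=5, box 3=10. The other boxes each still have more than one consistent value. That makes 2.

2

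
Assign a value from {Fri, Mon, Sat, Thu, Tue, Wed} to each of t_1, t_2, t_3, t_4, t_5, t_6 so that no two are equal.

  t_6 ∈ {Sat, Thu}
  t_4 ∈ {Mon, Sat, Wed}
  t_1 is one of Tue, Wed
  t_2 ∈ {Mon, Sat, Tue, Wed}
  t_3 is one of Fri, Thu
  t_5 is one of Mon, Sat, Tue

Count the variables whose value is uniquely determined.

2

The 6 variables draw from only 6 values {Fri, Mon, Sat, Thu, Tue, Wed}, so each is used; only t_3 can be Fri, hence t_3 = Fri.
The 5 still-open variables together cover exactly {Mon, Sat, Thu, Tue, Wed} — 5 values for 5 variables — and Thu appears only in t_6's list, so t_6 = Thu.
Determined: t_3=Fri, t_6=Thu. The other variables each still have more than one consistent value. That makes 2.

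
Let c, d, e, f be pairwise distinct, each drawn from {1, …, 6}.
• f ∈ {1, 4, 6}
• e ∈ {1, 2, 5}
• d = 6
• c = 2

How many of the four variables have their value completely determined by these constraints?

2

c must be 2 (only option left). Strike 2 from e.
That leaves d = 6. So f can't be 6.
Determined: c=2, d=6. The other variables each still have more than one consistent value. That makes 2.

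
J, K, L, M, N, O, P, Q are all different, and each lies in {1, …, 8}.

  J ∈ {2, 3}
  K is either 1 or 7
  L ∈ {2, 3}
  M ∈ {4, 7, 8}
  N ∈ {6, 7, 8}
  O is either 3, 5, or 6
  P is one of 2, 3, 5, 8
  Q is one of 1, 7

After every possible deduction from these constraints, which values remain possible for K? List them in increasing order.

The 8 variables together cover exactly {1, 2, 3, 4, 5, 6, 7, 8} — 8 values for 8 variables — and 4 appears only in M's list, so M = 4.
J and L share exactly the 2 values {2, 3}; by pigeonhole those values go to them, so strike 2, 3 from O, P.
K and Q share exactly the 2 values {1, 7}; by pigeonhole those values go to them, so strike 1, 7 from N.
No further eliminations apply; K can still be any of 1, 7.

1, 7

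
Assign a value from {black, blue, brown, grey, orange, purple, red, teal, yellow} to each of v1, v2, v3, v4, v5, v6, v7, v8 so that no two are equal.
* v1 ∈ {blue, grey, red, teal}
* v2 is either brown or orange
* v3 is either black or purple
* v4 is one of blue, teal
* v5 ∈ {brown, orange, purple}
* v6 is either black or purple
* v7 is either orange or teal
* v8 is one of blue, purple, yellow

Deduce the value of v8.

v3 and v6 share exactly the 2 values {black, purple}; by pigeonhole those values go to them, so strike black, purple from v5, v8.
v2 and v5 share exactly the 2 values {brown, orange}; by pigeonhole those values go to them, so strike brown, orange from v7.
v7 must be teal (only option left). Remove teal from v1, v4.
v4 has just one choice, so v4 = blue. Strike blue from v1, v8.
So v8 = yellow.

yellow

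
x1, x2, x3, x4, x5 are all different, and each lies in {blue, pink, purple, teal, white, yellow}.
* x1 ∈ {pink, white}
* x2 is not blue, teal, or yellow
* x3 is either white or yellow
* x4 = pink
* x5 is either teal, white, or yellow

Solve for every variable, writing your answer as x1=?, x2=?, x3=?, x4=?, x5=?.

x4 has just one choice, so x4 = pink. Remove pink from x1, x2.
That leaves x1 = white. Strike white from x2, x3, x5.
That leaves x2 = purple.
x3 has just one choice, so x3 = yellow. Eliminate yellow elsewhere: x5.
x5's domain is down to {teal}, so x5 = teal.

x1=white, x2=purple, x3=yellow, x4=pink, x5=teal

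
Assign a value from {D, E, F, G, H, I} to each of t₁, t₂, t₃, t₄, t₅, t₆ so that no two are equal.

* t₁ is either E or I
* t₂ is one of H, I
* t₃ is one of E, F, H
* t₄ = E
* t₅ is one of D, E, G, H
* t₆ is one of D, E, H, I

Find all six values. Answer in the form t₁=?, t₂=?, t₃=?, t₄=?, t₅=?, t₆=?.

t₄ must be E (only option left). Remove E from t₁, t₃, t₅, t₆.
t₁ must be I (only option left). So t₂, t₆ can't be I.
t₂ has just one choice, so t₂ = H. Eliminate H elsewhere: t₃, t₅, t₆.
t₃ must be F (only option left).
t₆'s domain is down to {D}, so t₆ = D. So t₅ can't be D.
t₅'s domain is down to {G}, so t₅ = G.

t₁=I, t₂=H, t₃=F, t₄=E, t₅=G, t₆=D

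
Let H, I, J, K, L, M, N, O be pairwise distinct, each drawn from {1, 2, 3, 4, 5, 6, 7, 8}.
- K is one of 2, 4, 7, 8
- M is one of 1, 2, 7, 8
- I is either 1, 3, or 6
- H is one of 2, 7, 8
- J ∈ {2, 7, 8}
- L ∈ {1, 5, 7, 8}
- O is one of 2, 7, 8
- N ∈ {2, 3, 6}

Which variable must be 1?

Among the 8 variables, 4 fits only K (and all 8 values in {1, 2, 3, 4, 5, 6, 7, 8} must be used), so K = 4.
The 7 still-open variables together cover exactly {1, 2, 3, 5, 6, 7, 8} — 7 values for 7 variables — and 5 appears only in L's list, so L = 5.
H, J, O share exactly the 3 values {2, 7, 8}; by pigeonhole those values go to them, so strike 2, 7, 8 from M, N.
So 1 goes to M.

M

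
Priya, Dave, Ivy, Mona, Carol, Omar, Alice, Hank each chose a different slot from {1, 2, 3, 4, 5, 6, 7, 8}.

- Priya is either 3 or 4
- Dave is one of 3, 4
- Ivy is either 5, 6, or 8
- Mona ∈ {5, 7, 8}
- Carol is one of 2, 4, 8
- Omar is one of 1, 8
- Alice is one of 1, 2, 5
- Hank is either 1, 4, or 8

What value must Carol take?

The 8 variables together cover exactly {1, 2, 3, 4, 5, 6, 7, 8} — 8 values for 8 variables — and 6 appears only in Ivy's list, so Ivy = 6.
Among the 7 still-open variables, 7 fits only Mona (and all 7 values in {1, 2, 3, 4, 5, 7, 8} must be used), so Mona = 7.
Among the 6 still-open variables, 5 fits only Alice (and all 6 values in {1, 2, 3, 4, 5, 8} must be used), so Alice = 5.
Among the 5 still-open variables, 2 fits only Carol (and all 5 values in {1, 2, 3, 4, 8} must be used), so Carol = 2.

2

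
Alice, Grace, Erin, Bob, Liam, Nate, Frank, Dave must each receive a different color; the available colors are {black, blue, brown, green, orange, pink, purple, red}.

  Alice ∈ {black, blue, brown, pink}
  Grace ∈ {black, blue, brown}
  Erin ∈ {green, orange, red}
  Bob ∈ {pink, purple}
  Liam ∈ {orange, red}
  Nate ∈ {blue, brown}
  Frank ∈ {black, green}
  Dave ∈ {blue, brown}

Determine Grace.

The 8 variables draw from only 8 values {black, blue, brown, green, orange, pink, purple, red}, so each is used; only Bob can be purple, hence Bob = purple.
The 7 still-open variables together cover exactly {black, blue, brown, green, orange, pink, red} — 7 values for 7 variables — and pink appears only in Alice's list, so Alice = pink.
The 2 variables Nate and Dave are confined to {blue, brown}, which locks those values in; drop them from Grace.
So Grace = black.

black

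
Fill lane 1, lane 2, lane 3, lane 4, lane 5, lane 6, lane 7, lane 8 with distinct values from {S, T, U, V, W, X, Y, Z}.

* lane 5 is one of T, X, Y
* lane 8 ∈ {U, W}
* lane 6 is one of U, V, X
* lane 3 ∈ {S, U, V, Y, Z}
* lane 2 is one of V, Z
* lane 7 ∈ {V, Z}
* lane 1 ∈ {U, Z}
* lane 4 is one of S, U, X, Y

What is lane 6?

X

The 8 variables draw from only 8 values {S, T, U, V, W, X, Y, Z}, so each is used; only lane 5 can be T, hence lane 5 = T.
The 7 still-open variables draw from only 7 values {S, U, V, W, X, Y, Z}, so each is used; only lane 8 can be W, hence lane 8 = W.
lane 2 and lane 7 between them cover only {V, Z} — a naked pair. Remove those values from lane 1, lane 3, lane 6.
lane 1 has just one choice, so lane 1 = U. Remove U from lane 3, lane 4, lane 6.
So lane 6 = X.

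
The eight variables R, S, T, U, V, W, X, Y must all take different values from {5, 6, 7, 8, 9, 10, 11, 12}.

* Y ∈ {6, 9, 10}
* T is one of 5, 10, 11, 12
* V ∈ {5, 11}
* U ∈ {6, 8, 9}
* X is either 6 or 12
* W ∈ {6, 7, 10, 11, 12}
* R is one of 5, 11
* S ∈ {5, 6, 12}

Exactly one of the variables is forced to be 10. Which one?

The 8 variables draw from only 8 values {5, 6, 7, 8, 9, 10, 11, 12}, so each is used; only W can be 7, hence W = 7.
The 7 still-open variables together cover exactly {5, 6, 8, 9, 10, 11, 12} — 7 values for 7 variables — and 8 appears only in U's list, so U = 8.
The 6 still-open variables together cover exactly {5, 6, 9, 10, 11, 12} — 6 values for 6 variables — and 9 appears only in Y's list, so Y = 9.
Among the 5 still-open variables, 10 fits only T (and all 5 values in {5, 6, 10, 11, 12} must be used), so T = 10.

T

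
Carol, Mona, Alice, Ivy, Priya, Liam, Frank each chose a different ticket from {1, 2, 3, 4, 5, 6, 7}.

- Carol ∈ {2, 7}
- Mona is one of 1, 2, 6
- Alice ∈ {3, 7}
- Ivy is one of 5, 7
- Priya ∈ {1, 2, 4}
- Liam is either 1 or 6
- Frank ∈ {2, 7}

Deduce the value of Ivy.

The 7 variables together cover exactly {1, 2, 3, 4, 5, 6, 7} — 7 values for 7 variables — and 3 appears only in Alice's list, so Alice = 3.
The 6 still-open variables draw from only 6 values {1, 2, 4, 5, 6, 7}, so each is used; only Priya can be 4, hence Priya = 4.
Among the 5 still-open variables, 5 fits only Ivy (and all 5 values in {1, 2, 5, 6, 7} must be used), so Ivy = 5.

5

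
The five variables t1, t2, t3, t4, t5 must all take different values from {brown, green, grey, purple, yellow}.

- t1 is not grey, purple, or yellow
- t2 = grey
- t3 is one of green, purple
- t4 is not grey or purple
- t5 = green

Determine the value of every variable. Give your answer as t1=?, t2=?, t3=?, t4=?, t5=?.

t1=brown, t2=grey, t3=purple, t4=yellow, t5=green

t2's domain is down to {grey}, so t2 = grey.
That leaves t5 = green. Eliminate green elsewhere: t1, t3, t4.
t1 must be brown (only option left). Strike brown from t4.
That leaves t3 = purple.
t4's domain is down to {yellow}, so t4 = yellow.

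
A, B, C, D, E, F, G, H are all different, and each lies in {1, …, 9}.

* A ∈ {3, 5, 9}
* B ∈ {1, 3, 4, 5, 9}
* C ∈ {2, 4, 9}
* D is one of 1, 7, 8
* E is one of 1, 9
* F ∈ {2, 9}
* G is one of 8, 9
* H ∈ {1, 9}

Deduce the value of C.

The 8 variables together cover exactly {1, 2, 3, 4, 5, 7, 8, 9} — 8 values for 8 variables — and 7 appears only in D's list, so D = 7.
Among the 7 still-open variables, 8 fits only G (and all 7 values in {1, 2, 3, 4, 5, 8, 9} must be used), so G = 8.
The 2 variables E and H are confined to {1, 9}, which locks those values in; drop them from A, B, C, F.
F must be 2 (only option left). So C can't be 2.
So C = 4.

4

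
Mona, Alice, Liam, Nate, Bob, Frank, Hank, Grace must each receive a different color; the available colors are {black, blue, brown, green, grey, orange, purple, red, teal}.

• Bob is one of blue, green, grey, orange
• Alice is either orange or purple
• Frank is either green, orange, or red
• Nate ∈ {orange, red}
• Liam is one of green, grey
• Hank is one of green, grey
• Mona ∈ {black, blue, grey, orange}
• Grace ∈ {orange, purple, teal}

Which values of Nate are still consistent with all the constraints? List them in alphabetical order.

orange, red

The 8 variables together cover exactly {black, blue, green, grey, orange, purple, red, teal} — 8 values for 8 variables — and black appears only in Mona's list, so Mona = black.
The 7 still-open variables together cover exactly {blue, green, grey, orange, purple, red, teal} — 7 values for 7 variables — and blue appears only in Bob's list, so Bob = blue.
The 6 still-open variables together cover exactly {green, grey, orange, purple, red, teal} — 6 values for 6 variables — and teal appears only in Grace's list, so Grace = teal.
The 5 still-open variables together cover exactly {green, grey, orange, purple, red} — 5 values for 5 variables — and purple appears only in Alice's list, so Alice = purple.
Liam and Hank between them cover only {green, grey} — a naked pair. Remove those values from Frank.
No further eliminations apply; Nate can still be any of orange, red.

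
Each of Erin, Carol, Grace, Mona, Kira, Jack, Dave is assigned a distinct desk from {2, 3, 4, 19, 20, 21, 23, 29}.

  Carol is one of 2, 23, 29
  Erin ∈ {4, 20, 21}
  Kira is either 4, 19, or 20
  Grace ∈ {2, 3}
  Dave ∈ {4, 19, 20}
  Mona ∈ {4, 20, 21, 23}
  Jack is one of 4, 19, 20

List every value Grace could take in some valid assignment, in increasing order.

The 3 variables Kira, Jack, Dave are confined to {4, 19, 20}, which locks those values in; drop them from Erin, Mona.
Erin has just one choice, so Erin = 21. So Mona can't be 21.
That leaves Mona = 23. Remove 23 from Carol.
No further eliminations apply; Grace can still be any of 2, 3.

2, 3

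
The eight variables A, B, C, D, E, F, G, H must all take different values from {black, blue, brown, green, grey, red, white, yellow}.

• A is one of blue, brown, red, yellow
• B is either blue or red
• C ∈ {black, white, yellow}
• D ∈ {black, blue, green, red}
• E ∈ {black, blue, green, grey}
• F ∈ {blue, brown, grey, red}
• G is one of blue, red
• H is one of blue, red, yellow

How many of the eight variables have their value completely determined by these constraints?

4

The 8 variables together cover exactly {black, blue, brown, green, grey, red, white, yellow} — 8 values for 8 variables — and white appears only in C's list, so C = white.
B and G between them cover only {blue, red} — a naked pair. Remove those values from A, D, E, F, H.
H has just one choice, so H = yellow. Eliminate yellow elsewhere: A.
A must be brown (only option left). So F can't be brown.
F has just one choice, so F = grey. So E can't be grey.
Determined: A=brown, C=white, F=grey, H=yellow. The other variables each still have more than one consistent value. That makes 4.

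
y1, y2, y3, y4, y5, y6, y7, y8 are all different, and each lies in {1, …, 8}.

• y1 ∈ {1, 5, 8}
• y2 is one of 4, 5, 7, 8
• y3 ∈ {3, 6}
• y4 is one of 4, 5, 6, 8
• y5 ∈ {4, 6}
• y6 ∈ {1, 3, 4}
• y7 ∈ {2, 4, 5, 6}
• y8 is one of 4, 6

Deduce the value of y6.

1

Among the 8 variables, 2 fits only y7 (and all 8 values in {1, 2, 3, 4, 5, 6, 7, 8} must be used), so y7 = 2.
The 7 still-open variables together cover exactly {1, 3, 4, 5, 6, 7, 8} — 7 values for 7 variables — and 7 appears only in y2's list, so y2 = 7.
y5 and y8 between them cover only {4, 6} — a naked pair. Remove those values from y3, y4, y6.
y3 has just one choice, so y3 = 3. Eliminate 3 elsewhere: y6.
So y6 = 1.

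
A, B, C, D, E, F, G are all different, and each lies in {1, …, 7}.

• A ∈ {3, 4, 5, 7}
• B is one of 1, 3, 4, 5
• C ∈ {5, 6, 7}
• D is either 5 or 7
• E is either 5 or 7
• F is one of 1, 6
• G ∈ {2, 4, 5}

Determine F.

1

The 7 variables draw from only 7 values {1, 2, 3, 4, 5, 6, 7}, so each is used; only G can be 2, hence G = 2.
D and E between them cover only {5, 7} — a naked pair. Remove those values from A, B, C.
C has just one choice, so C = 6. Eliminate 6 elsewhere: F.
So F = 1.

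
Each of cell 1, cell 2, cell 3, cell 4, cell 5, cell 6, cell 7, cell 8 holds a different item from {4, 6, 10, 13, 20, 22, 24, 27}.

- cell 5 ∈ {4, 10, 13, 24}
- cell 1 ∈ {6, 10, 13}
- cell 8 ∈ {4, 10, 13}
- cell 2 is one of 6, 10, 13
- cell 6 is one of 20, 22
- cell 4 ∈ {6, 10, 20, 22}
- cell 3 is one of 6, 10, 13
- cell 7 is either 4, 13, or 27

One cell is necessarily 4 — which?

cell 8

The 8 variables together cover exactly {4, 6, 10, 13, 20, 22, 24, 27} — 8 values for 8 variables — and 24 appears only in cell 5's list, so cell 5 = 24.
The 7 still-open variables draw from only 7 values {4, 6, 10, 13, 20, 22, 27}, so each is used; only cell 7 can be 27, hence cell 7 = 27.
Among the 6 still-open variables, 4 fits only cell 8 (and all 6 values in {4, 6, 10, 13, 20, 22} must be used), so cell 8 = 4.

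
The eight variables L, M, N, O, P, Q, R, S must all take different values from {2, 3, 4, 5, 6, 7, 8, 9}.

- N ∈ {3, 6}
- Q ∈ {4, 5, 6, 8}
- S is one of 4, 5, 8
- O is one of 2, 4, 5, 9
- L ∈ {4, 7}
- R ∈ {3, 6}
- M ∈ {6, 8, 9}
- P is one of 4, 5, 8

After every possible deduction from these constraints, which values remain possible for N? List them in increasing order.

The 8 variables together cover exactly {2, 3, 4, 5, 6, 7, 8, 9} — 8 values for 8 variables — and 2 appears only in O's list, so O = 2.
Among the 7 still-open variables, 7 fits only L (and all 7 values in {3, 4, 5, 6, 7, 8, 9} must be used), so L = 7.
Among the 6 still-open variables, 9 fits only M (and all 6 values in {3, 4, 5, 6, 8, 9} must be used), so M = 9.
The 2 variables N and R are confined to {3, 6}, which locks those values in; drop them from Q.
No further eliminations apply; N can still be any of 3, 6.

3, 6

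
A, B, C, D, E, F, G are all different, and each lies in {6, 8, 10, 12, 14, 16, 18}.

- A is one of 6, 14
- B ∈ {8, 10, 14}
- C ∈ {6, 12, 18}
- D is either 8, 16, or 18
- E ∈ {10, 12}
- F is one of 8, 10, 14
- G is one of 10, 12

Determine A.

The 7 variables draw from only 7 values {6, 8, 10, 12, 14, 16, 18}, so each is used; only D can be 16, hence D = 16.
The 6 still-open variables draw from only 6 values {6, 8, 10, 12, 14, 18}, so each is used; only C can be 18, hence C = 18.
The 5 still-open variables together cover exactly {6, 8, 10, 12, 14} — 5 values for 5 variables — and 6 appears only in A's list, so A = 6.

6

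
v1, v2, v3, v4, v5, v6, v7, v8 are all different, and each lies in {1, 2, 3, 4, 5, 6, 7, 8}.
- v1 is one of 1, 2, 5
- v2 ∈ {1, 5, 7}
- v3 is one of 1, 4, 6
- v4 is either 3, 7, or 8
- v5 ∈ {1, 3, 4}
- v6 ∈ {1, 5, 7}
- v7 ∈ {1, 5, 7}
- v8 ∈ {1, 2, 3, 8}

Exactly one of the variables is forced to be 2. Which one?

v1

The 8 variables together cover exactly {1, 2, 3, 4, 5, 6, 7, 8} — 8 values for 8 variables — and 6 appears only in v3's list, so v3 = 6.
The 7 still-open variables together cover exactly {1, 2, 3, 4, 5, 7, 8} — 7 values for 7 variables — and 4 appears only in v5's list, so v5 = 4.
v2, v6, v7 between them cover only {1, 5, 7} — a naked triple. Remove those values from v1, v4, v8.
So 2 goes to v1.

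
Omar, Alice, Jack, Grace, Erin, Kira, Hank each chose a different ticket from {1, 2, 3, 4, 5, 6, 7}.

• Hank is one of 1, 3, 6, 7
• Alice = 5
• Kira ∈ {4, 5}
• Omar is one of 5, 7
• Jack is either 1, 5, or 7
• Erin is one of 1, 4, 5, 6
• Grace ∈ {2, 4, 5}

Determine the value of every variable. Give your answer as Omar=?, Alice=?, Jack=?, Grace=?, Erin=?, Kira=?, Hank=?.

Omar=7, Alice=5, Jack=1, Grace=2, Erin=6, Kira=4, Hank=3

Alice must be 5 (only option left). Remove 5 from Omar, Jack, Grace, Erin, Kira.
Kira has just one choice, so Kira = 4. So Grace, Erin can't be 4.
That leaves Omar = 7. Strike 7 from Jack, Hank.
Jack must be 1 (only option left). Eliminate 1 elsewhere: Erin, Hank.
Grace has just one choice, so Grace = 2.
Erin has just one choice, so Erin = 6. So Hank can't be 6.
Hank has just one choice, so Hank = 3.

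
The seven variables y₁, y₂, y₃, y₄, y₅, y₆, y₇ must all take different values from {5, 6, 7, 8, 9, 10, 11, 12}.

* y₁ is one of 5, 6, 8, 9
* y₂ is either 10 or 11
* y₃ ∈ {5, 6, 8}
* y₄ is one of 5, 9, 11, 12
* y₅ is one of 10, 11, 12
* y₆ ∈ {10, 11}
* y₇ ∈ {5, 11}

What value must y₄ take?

y₂ and y₆ share exactly the 2 values {10, 11}; by pigeonhole those values go to them, so strike 10, 11 from y₄, y₅, y₇.
y₅ has just one choice, so y₅ = 12. So y₄ can't be 12.
y₇ must be 5 (only option left). Eliminate 5 elsewhere: y₁, y₃, y₄.
So y₄ = 9.

9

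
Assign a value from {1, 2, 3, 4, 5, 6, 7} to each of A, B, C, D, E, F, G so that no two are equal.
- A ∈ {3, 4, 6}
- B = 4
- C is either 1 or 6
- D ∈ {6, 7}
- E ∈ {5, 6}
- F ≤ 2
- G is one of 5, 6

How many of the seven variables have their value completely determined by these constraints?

B has just one choice, so B = 4. Remove 4 from A.
Among the 6 still-open variables, 2 fits only F (and all 6 values in {1, 2, 3, 5, 6, 7} must be used), so F = 2.
The 5 still-open variables draw from only 5 values {1, 3, 5, 6, 7}, so each is used; only C can be 1, hence C = 1.
The 4 still-open variables draw from only 4 values {3, 5, 6, 7}, so each is used; only A can be 3, hence A = 3.
The 3 still-open variables together cover exactly {5, 6, 7} — 3 values for 3 variables — and 7 appears only in D's list, so D = 7.
Determined: A=3, B=4, C=1, D=7, F=2. The other variables each still have more than one consistent value. That makes 5.

5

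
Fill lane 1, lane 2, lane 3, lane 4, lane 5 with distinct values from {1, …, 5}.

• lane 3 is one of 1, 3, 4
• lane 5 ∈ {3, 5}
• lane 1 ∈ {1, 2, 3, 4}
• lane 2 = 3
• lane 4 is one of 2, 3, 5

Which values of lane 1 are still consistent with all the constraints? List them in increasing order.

lane 2 has just one choice, so lane 2 = 3. Strike 3 from lane 1, lane 3, lane 4, lane 5.
That leaves lane 5 = 5. So lane 4 can't be 5.
lane 4 must be 2 (only option left). Strike 2 from lane 1.
No further eliminations apply; lane 1 can still be any of 1, 4.

1, 4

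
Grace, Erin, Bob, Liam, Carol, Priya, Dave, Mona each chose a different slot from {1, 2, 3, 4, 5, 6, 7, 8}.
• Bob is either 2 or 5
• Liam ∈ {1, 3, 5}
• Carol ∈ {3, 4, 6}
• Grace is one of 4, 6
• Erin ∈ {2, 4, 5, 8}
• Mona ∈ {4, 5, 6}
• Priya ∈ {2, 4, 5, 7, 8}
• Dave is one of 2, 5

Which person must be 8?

The 8 variables draw from only 8 values {1, 2, 3, 4, 5, 6, 7, 8}, so each is used; only Liam can be 1, hence Liam = 1.
The 7 still-open variables draw from only 7 values {2, 3, 4, 5, 6, 7, 8}, so each is used; only Carol can be 3, hence Carol = 3.
The 6 still-open variables draw from only 6 values {2, 4, 5, 6, 7, 8}, so each is used; only Priya can be 7, hence Priya = 7.
Among the 5 still-open variables, 8 fits only Erin (and all 5 values in {2, 4, 5, 6, 8} must be used), so Erin = 8.

Erin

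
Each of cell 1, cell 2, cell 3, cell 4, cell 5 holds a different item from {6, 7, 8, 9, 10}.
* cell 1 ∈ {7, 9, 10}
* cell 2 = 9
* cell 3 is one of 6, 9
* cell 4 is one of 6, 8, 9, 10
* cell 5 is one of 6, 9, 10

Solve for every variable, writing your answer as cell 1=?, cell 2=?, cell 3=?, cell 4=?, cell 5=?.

cell 2 has just one choice, so cell 2 = 9. So cell 1, cell 3, cell 4, cell 5 can't be 9.
That leaves cell 3 = 6. Remove 6 from cell 4, cell 5.
That leaves cell 5 = 10. Remove 10 from cell 1, cell 4.
cell 1 must be 7 (only option left).
cell 4 has just one choice, so cell 4 = 8.

cell 1=7, cell 2=9, cell 3=6, cell 4=8, cell 5=10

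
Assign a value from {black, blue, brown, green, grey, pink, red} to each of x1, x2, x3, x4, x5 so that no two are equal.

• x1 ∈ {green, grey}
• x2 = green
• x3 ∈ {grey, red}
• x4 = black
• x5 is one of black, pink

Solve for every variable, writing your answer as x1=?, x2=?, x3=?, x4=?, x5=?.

x1=grey, x2=green, x3=red, x4=black, x5=pink

x2's domain is down to {green}, so x2 = green. So x1 can't be green.
That leaves x4 = black. So x5 can't be black.
That leaves x5 = pink.
x1 must be grey (only option left). Eliminate grey elsewhere: x3.
That leaves x3 = red.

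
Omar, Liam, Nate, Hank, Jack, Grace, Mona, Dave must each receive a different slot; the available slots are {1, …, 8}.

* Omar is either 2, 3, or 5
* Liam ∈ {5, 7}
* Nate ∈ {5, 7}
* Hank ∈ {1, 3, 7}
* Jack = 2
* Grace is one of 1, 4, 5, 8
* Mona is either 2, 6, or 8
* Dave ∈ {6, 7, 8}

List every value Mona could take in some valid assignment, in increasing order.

Jack must be 2 (only option left). Strike 2 from Omar, Mona.
Among the 7 still-open variables, 4 fits only Grace (and all 7 values in {1, 3, 4, 5, 6, 7, 8} must be used), so Grace = 4.
Among the 6 still-open variables, 1 fits only Hank (and all 6 values in {1, 3, 5, 6, 7, 8} must be used), so Hank = 1.
The 5 still-open variables draw from only 5 values {3, 5, 6, 7, 8}, so each is used; only Omar can be 3, hence Omar = 3.
The 2 variables Liam and Nate are confined to {5, 7}, which locks those values in; drop them from Dave.
No further eliminations apply; Mona can still be any of 6, 8.

6, 8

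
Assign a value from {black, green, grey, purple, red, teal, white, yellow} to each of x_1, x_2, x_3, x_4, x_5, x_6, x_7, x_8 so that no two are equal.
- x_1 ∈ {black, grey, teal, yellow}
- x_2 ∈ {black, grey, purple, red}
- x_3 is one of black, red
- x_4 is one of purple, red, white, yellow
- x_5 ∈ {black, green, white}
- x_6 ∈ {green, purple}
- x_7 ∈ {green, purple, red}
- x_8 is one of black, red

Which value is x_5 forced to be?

white

The 8 variables draw from only 8 values {black, green, grey, purple, red, teal, white, yellow}, so each is used; only x_1 can be teal, hence x_1 = teal.
The 7 still-open variables together cover exactly {black, green, grey, purple, red, white, yellow} — 7 values for 7 variables — and grey appears only in x_2's list, so x_2 = grey.
The 6 still-open variables together cover exactly {black, green, purple, red, white, yellow} — 6 values for 6 variables — and yellow appears only in x_4's list, so x_4 = yellow.
Among the 5 still-open variables, white fits only x_5 (and all 5 values in {black, green, purple, red, white} must be used), so x_5 = white.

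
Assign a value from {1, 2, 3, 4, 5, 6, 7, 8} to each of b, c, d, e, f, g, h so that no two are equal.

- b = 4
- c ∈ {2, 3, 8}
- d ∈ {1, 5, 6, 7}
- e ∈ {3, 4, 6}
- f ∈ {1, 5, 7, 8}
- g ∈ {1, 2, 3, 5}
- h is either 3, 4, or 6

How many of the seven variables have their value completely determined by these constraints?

b must be 4 (only option left). So e, h can't be 4.
e and h share exactly the 2 values {3, 6}; by pigeonhole those values go to them, so strike 3, 6 from c, d, g.
Determined: b=4. The other variables each still have more than one consistent value. That makes 1.

1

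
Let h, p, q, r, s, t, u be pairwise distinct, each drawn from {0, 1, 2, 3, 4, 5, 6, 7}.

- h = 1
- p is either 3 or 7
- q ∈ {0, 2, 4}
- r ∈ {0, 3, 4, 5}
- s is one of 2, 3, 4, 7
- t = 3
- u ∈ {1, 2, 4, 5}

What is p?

h's domain is down to {1}, so h = 1. Remove 1 from u.
t has just one choice, so t = 3. Remove 3 from p, r, s.
So p = 7.

7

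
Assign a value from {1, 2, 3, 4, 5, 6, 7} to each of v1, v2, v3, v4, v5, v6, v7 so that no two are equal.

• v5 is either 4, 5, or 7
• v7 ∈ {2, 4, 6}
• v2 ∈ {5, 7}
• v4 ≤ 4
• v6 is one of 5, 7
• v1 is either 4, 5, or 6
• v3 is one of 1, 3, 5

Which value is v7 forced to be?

The 2 variables v2 and v6 are confined to {5, 7}, which locks those values in; drop them from v1, v3, v5.
v5 must be 4 (only option left). Remove 4 from v1, v4, v7.
v1 must be 6 (only option left). Remove 6 from v7.
So v7 = 2.

2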